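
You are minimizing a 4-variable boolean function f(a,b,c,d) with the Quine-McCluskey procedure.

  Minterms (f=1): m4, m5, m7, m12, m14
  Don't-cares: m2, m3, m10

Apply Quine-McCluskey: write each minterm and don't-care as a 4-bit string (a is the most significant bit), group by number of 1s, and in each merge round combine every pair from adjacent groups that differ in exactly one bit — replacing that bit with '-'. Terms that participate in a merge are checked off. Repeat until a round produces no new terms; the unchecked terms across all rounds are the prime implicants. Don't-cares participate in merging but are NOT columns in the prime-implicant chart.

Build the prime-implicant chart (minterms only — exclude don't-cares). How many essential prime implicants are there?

[col 0] 0010*, 0011*, 0100*, 0101*, 0111*, 1010*, 1100*, 1110*
[col 1] -010, -100, 0-11, 001-, 01-1, 010-, 1-10, 11-0
Prime implicants: -010, -100, 0-11, 001-, 01-1, 010-, 1-10, 11-0
PI chart (minterm → PIs covering it):
  4 | -100,010-
  5 | 01-1,010-
  7 | 0-11,01-1
  12 | -100,11-0
  14 | 1-10,11-0
(no essential prime implicants)

0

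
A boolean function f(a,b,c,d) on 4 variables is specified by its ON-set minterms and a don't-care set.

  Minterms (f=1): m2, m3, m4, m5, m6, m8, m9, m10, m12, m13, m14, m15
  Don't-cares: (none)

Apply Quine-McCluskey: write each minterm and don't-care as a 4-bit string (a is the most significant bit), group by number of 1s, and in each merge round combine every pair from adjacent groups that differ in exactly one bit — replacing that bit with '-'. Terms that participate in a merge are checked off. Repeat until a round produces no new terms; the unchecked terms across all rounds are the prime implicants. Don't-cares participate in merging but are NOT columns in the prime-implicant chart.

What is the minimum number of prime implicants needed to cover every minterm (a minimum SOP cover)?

5

[col 0] 0010*, 0011*, 0100*, 0101*, 0110*, 1000*, 1001*, 1010*, 1100*, 1101*, 1110*, 1111*
[col 1] -010*, -100*, -101*, -110*, 0-10*, 001-, 01-0*, 010-*, 1-00*, 1-01*, 1-10*, 10-0*, 100-*, 11-0*, 11-1*, 110-*, 111-*
[col 2] --10, -1-0, -10-, 1--0, 1-0-, 11--
Prime implicants: --10, -1-0, -10-, 001-, 1--0, 1-0-, 11--
PI chart (minterm → PIs covering it):
  2 | --10,001-
  3 | 001-  (sole → essential)
  4 | -1-0,-10-
  5 | -10-  (sole → essential)
  6 | --10,-1-0
  8 | 1--0,1-0-
  9 | 1-0-  (sole → essential)
  10 | --10,1--0
  12 | -1-0,-10-,1--0,1-0-,11--
  13 | -10-,1-0-,11--
  14 | --10,-1-0,1--0,11--
  15 | 11--  (sole → essential)
Essential prime implicants: -10-, 001-, 1-0-, 11--
Petrick residual → --10
Minimum SOP uses 5 PIs: cd' + bc' + a'b'c + ac' + ab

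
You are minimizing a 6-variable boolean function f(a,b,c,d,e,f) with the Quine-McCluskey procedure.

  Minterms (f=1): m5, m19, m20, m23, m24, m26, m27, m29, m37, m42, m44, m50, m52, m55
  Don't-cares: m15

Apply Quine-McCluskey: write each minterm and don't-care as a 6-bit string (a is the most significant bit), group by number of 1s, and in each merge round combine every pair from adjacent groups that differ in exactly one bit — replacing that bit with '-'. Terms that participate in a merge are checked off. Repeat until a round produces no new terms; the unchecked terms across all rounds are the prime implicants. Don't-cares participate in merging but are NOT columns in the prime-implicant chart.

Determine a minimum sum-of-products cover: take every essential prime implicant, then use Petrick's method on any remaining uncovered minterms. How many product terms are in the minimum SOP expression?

size-2^0 implicants → 000101(✓)  001111  010011(✓)  010100(✓)  010111(✓)  011000(✓)  011010(✓)  011011(✓)  011101  100101(✓)  101010  101100  110010  110100(✓)  110111(✓)
size-2^1 implicants → -00101  -10100  -10111  01-011  010-11  0110-0  01101-
Unchecked terms (primes): -00101, -10100, -10111, 001111, 01-011, 010-11, 0110-0, 01101-, 011101, 101010, 101100, 110010
Minterm coverage:
  m5 ⊆ -00101 [E]
  m19 ⊆ 01-011,010-11
  m20 ⊆ -10100 [E]
  m23 ⊆ -10111,010-11
  m24 ⊆ 0110-0 [E]
  m26 ⊆ 0110-0,01101-
  m27 ⊆ 01-011,01101-
  m29 ⊆ 011101 [E]
  m37 ⊆ -00101 [E]
  m42 ⊆ 101010 [E]
  m44 ⊆ 101100 [E]
  m50 ⊆ 110010 [E]
  m52 ⊆ -10100 [E]
  m55 ⊆ -10111 [E]
E = {-00101, -10100, -10111, 0110-0, 011101, 101010, 101100, 110010}
Petrick residual → 01-011
Cover = b'c'de'f + bc'de'f' + bc'def + a'bd'ef + a'bcd'f' + a'bcde'f + ab'cd'ef' + ab'cde'f' + abc'd'ef'  |cover|=9

9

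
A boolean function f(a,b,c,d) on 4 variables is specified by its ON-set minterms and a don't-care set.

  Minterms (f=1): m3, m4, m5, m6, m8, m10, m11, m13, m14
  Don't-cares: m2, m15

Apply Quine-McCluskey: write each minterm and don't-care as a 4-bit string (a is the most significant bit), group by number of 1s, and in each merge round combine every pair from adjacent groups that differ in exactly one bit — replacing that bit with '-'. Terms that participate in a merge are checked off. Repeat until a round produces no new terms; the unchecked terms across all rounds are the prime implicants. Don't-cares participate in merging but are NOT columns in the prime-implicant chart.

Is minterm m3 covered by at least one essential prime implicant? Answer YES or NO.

[col 0] 0010*, 0011*, 0100*, 0101*, 0110*, 1000*, 1010*, 1011*, 1101*, 1110*, 1111*
[col 1] -010*, -011*, -101, -110*, 0-10*, 001-*, 01-0, 010-, 1-10*, 1-11*, 10-0, 101-*, 11-1, 111-*
[col 2] --10, -01-, 1-1-
Prime implicants: --10, -01-, -101, 01-0, 010-, 1-1-, 10-0, 11-1
PI chart (minterm → PIs covering it):
  3 | -01-  (sole → essential)
  4 | 01-0,010-
  5 | -101,010-
  6 | --10,01-0
  8 | 10-0  (sole → essential)
  10 | --10,-01-,1-1-,10-0
  11 | -01-,1-1-
  13 | -101,11-1
  14 | --10,1-1-
Essential prime implicants: -01-, 10-0

YES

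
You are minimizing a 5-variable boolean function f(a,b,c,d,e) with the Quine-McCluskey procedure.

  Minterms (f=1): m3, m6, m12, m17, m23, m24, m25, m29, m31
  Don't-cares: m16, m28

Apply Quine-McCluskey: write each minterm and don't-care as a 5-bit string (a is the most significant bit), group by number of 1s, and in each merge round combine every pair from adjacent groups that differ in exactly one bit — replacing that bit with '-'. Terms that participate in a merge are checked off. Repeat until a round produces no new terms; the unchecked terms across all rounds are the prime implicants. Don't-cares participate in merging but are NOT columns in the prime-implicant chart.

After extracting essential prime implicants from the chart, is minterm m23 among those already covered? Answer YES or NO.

[col 0] 00011, 00110, 01100*, 10000*, 10001*, 10111*, 11000*, 11001*, 11100*, 11101*, 11111*
[col 1] -1100, 1-000*, 1-001*, 1-111, 1000-*, 11-00*, 11-01*, 1100-*, 111-1, 1110-*
[col 2] 1-00-, 11-0-
Prime implicants: -1100, 00011, 00110, 1-00-, 1-111, 11-0-, 111-1
PI chart (minterm → PIs covering it):
  3 | 00011  (sole → essential)
  6 | 00110  (sole → essential)
  12 | -1100  (sole → essential)
  17 | 1-00-  (sole → essential)
  23 | 1-111  (sole → essential)
  24 | 1-00-,11-0-
  25 | 1-00-,11-0-
  29 | 11-0-,111-1
  31 | 1-111,111-1
Essential prime implicants: -1100, 00011, 00110, 1-00-, 1-111

YES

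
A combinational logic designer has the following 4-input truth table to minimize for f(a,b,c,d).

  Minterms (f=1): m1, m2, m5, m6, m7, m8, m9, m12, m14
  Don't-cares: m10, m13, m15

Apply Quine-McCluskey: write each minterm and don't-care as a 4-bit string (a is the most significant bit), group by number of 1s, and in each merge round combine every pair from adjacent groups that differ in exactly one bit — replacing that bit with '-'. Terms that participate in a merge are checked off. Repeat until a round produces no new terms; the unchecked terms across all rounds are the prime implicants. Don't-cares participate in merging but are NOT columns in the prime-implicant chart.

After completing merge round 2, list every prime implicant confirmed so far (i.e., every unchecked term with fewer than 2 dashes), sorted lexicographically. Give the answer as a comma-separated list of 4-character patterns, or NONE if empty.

[col 0] 0001*, 0010*, 0101*, 0110*, 0111*, 1000*, 1001*, 1010*, 1100*, 1101*, 1110*, 1111*
[col 1] -001*, -010*, -101*, -110*, -111*, 0-01*, 0-10*, 01-1*, 011-*, 1-00*, 1-01*, 1-10*, 10-0*, 100-*, 11-0*, 11-1*, 110-*, 111-*
[col 2] --01, --10, -1-1, -11-, 1--0, 1-0-, 11--
Prime implicants: --01, --10, -1-1, -11-, 1--0, 1-0-, 11--

NONE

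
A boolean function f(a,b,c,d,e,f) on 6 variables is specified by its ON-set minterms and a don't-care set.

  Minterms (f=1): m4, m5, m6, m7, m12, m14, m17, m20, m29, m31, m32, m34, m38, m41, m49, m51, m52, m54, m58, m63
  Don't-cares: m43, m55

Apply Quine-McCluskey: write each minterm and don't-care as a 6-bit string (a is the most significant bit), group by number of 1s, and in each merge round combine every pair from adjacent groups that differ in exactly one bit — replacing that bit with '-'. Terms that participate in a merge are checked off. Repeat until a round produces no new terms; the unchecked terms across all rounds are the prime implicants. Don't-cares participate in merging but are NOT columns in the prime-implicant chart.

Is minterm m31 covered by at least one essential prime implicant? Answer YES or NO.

YES

Round 0: 000100✓ 000101✓ 000110✓ 000111✓ 001100✓ 001110✓ 010001✓ 010100✓ 011101✓ 011111✓ 100000✓ 100010✓ 100110✓ 101001✓ 101011✓ 110001✓ 110011✓ 110100✓ 110110✓ 110111✓ 111010 111111✓
Round 1: -00110 -10001 -10100 -11111 0-0100 00-100✓ 00-110✓ 0001-0✓ 0001-1✓ 00010-✓ 00011-✓ 0011-0✓ 0111-1 1-0110 100-10 1000-0 1010-1 11-111 110-11 1100-1 1101-0 11011-
Round 2: 00-1-0 0001--
PIs = {-00110, -10001, -10100, -11111, 0-0100, 00-1-0, 0001--, 0111-1, 1-0110, 100-10, 1000-0, 1010-1, 11-111, 110-11, 1100-1, 1101-0, 11011-, 111010}
Coverage chart:
  m4: 0-0100,00-1-0,0001--
  m5: 0001-- ←essential
  m6: -00110,00-1-0,0001--
  m7: 0001-- ←essential
  m12: 00-1-0 ←essential
  m14: 00-1-0 ←essential
  m17: -10001 ←essential
  m20: -10100,0-0100
  m29: 0111-1 ←essential
  m31: -11111,0111-1
  m32: 1000-0 ←essential
  m34: 100-10,1000-0
  m38: -00110,1-0110,100-10
  m41: 1010-1 ←essential
  m49: -10001,1100-1
  m51: 110-11,1100-1
  m52: -10100,1101-0
  m54: 1-0110,1101-0,11011-
  m58: 111010 ←essential
  m63: -11111,11-111
Essential: -10001, 00-1-0, 0001--, 0111-1, 1000-0, 1010-1, 111010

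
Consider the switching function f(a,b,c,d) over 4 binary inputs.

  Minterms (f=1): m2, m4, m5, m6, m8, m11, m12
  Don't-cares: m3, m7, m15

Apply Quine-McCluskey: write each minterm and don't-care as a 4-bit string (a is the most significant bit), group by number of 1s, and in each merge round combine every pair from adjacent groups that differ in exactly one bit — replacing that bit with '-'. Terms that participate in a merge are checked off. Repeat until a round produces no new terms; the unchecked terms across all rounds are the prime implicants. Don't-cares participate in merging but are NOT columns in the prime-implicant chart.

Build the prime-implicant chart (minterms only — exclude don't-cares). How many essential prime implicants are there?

Round 0: 0010✓ 0011✓ 0100✓ 0101✓ 0110✓ 0111✓ 1000✓ 1011✓ 1100✓ 1111✓
Round 1: -011✓ -100 -111✓ 0-10✓ 0-11✓ 001-✓ 01-0✓ 01-1✓ 010-✓ 011-✓ 1-00 1-11✓
Round 2: --11 0-1- 01--
PIs = {--11, -100, 0-1-, 01--, 1-00}
Coverage chart:
  m2: 0-1- ←essential
  m4: -100,01--
  m5: 01-- ←essential
  m6: 0-1-,01--
  m8: 1-00 ←essential
  m11: --11 ←essential
  m12: -100,1-00
Essential: --11, 0-1-, 01--, 1-00

4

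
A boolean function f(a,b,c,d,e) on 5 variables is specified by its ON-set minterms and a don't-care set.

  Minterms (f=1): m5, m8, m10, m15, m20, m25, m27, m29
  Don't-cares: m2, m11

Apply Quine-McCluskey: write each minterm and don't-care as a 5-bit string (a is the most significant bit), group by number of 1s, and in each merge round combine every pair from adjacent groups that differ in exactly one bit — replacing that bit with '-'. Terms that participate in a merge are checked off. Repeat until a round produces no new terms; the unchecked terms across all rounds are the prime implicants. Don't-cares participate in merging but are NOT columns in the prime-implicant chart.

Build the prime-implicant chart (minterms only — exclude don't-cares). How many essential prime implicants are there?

Round 0: 00010✓ 00101 01000✓ 01010✓ 01011✓ 01111✓ 10100 11001✓ 11011✓ 11101✓
Round 1: -1011 0-010 01-11 010-0 0101- 11-01 110-1
PIs = {-1011, 0-010, 00101, 01-11, 010-0, 0101-, 10100, 11-01, 110-1}
Coverage chart:
  m5: 00101 ←essential
  m8: 010-0 ←essential
  m10: 0-010,010-0,0101-
  m15: 01-11 ←essential
  m20: 10100 ←essential
  m25: 11-01,110-1
  m27: -1011,110-1
  m29: 11-01 ←essential
Essential: 00101, 01-11, 010-0, 10100, 11-01

5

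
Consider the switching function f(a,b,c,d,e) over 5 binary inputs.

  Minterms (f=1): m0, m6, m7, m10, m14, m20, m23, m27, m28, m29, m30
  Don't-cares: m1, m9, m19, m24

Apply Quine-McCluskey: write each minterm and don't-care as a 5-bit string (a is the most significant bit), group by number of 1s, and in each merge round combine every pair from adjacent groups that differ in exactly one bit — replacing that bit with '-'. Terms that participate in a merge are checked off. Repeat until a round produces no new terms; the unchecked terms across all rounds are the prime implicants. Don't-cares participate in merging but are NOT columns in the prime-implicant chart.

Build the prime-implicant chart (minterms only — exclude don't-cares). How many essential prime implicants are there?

5

[col 0] 00000*, 00001*, 00110*, 00111*, 01001*, 01010*, 01110*, 10011*, 10100*, 10111*, 11000*, 11011*, 11100*, 11101*, 11110*
[col 1] -0111, -1110, 0-001, 0-110, 0000-, 0011-, 01-10, 1-011, 1-100, 10-11, 11-00, 111-0, 1110-
Prime implicants: -0111, -1110, 0-001, 0-110, 0000-, 0011-, 01-10, 1-011, 1-100, 10-11, 11-00, 111-0, 1110-
PI chart (minterm → PIs covering it):
  0 | 0000-  (sole → essential)
  6 | 0-110,0011-
  7 | -0111,0011-
  10 | 01-10  (sole → essential)
  14 | -1110,0-110,01-10
  20 | 1-100  (sole → essential)
  23 | -0111,10-11
  27 | 1-011  (sole → essential)
  28 | 1-100,11-00,111-0,1110-
  29 | 1110-  (sole → essential)
  30 | -1110,111-0
Essential prime implicants: 0000-, 01-10, 1-011, 1-100, 1110-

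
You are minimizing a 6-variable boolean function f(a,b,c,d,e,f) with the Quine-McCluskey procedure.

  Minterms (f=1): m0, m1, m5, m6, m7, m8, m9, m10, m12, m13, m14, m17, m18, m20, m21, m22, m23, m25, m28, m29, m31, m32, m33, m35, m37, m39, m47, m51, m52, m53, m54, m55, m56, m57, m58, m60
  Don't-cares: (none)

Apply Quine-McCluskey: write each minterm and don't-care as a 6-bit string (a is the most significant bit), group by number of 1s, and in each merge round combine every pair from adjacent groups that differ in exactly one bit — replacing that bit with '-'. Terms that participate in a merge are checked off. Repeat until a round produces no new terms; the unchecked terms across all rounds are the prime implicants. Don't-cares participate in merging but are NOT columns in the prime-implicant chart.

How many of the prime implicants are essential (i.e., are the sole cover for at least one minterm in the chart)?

9

[col 0] 000000*, 000001*, 000101*, 000110*, 000111*, 001000*, 001001*, 001010*, 001100*, 001101*, 001110*, 010001*, 010010*, 010100*, 010101*, 010110*, 010111*, 011001*, 011100*, 011101*, 011111*, 100000*, 100001*, 100011*, 100101*, 100111*, 101111*, 110011*, 110100*, 110101*, 110110*, 110111*, 111000*, 111001*, 111010*, 111100*
[col 1] -00000*, -00001*, -00101*, -00111*, -10100*, -10101*, -10110*, -10111*, -11001, -11100*, 0-0001*, 0-0101*, 0-0110*, 0-0111*, 0-1001*, 0-1100*, 0-1101*, 00-000*, 00-001*, 00-101*, 00-110, 000-01*, 00000-*, 0001-1*, 00011-*, 001-00*, 001-01*, 001-10*, 0010-0*, 00100-*, 0011-0*, 00110-*, 01-001*, 01-100*, 01-101*, 01-111*, 010-01*, 010-10, 0101-0*, 0101-1*, 01010-*, 01011-*, 011-01*, 0111-1*, 01110-*, 1-0011*, 1-0101*, 1-0111*, 10-111, 100-01*, 100-11*, 1000-1*, 10000-*, 1001-1*, 11-100*, 110-11*, 1101-0*, 1101-1*, 11010-*, 11011-*, 111-00, 1110-0, 11100-
[col 2] --0101*, --0111*, -00-01, -0000-, -001-1*, -1-100, -101-0*, -101-1*, -1010-*, -1011-*, 0--001*, 0--101*, 0-0-01*, 0-01-1*, 0-011-, 0-1-01*, 0-110-, 00--01*, 00-00-, 001--0, 001-0-, 01--01*, 01-1-1, 01-10-, 0101--*, 1-0-11, 1-01-1*, 100--1, 1101--*
[col 3] --01-1, -101--, 0---01
Prime implicants: --01-1, -00-01, -0000-, -1-100, -101--, -11001, 0---01, 0-011-, 0-110-, 00-00-, 00-110, 001--0, 001-0-, 01-1-1, 01-10-, 010-10, 1-0-11, 10-111, 100--1, 111-00, 1110-0, 11100-
PI chart (minterm → PIs covering it):
  0 | -0000-,00-00-
  1 | -00-01,-0000-,0---01,00-00-
  5 | --01-1,-00-01,0---01
  6 | 0-011-,00-110
  7 | --01-1,0-011-
  8 | 00-00-,001--0,001-0-
  9 | 0---01,00-00-,001-0-
  10 | 001--0  (sole → essential)
  12 | 0-110-,001--0,001-0-
  13 | 0---01,0-110-,001-0-
  14 | 00-110,001--0
  17 | 0---01  (sole → essential)
  18 | 010-10  (sole → essential)
  20 | -1-100,-101--,01-10-
  21 | --01-1,-101--,0---01,01-1-1,01-10-
  22 | -101--,0-011-,010-10
  23 | --01-1,-101--,0-011-,01-1-1
  25 | -11001,0---01
  28 | -1-100,0-110-,01-10-
  29 | 0---01,0-110-,01-1-1,01-10-
  31 | 01-1-1  (sole → essential)
  32 | -0000-  (sole → essential)
  33 | -00-01,-0000-,100--1
  35 | 1-0-11,100--1
  37 | --01-1,-00-01,100--1
  39 | --01-1,1-0-11,10-111,100--1
  47 | 10-111  (sole → essential)
  51 | 1-0-11  (sole → essential)
  52 | -1-100,-101--
  53 | --01-1,-101--
  54 | -101--  (sole → essential)
  55 | --01-1,-101--,1-0-11
  56 | 111-00,1110-0,11100-
  57 | -11001,11100-
  58 | 1110-0  (sole → essential)
  60 | -1-100,111-00
Essential prime implicants: -0000-, -101--, 0---01, 001--0, 01-1-1, 010-10, 1-0-11, 10-111, 1110-0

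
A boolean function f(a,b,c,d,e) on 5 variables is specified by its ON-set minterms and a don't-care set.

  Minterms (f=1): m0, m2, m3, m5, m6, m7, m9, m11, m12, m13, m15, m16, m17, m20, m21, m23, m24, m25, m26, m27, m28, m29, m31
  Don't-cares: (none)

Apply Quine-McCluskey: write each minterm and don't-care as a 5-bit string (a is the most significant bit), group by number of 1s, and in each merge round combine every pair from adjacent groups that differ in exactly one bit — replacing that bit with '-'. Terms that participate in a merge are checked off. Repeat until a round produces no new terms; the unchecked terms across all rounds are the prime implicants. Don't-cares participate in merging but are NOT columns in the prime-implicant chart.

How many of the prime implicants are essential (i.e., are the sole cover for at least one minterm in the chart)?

Round 0: 00000✓ 00010✓ 00011✓ 00101✓ 00110✓ 00111✓ 01001✓ 01011✓ 01100✓ 01101✓ 01111✓ 10000✓ 10001✓ 10100✓ 10101✓ 10111✓ 11000✓ 11001✓ 11010✓ 11011✓ 11100✓ 11101✓ 11111✓
Round 1: -0000 -0101✓ -0111✓ -1001✓ -1011✓ -1100✓ -1101✓ -1111✓ 0-011✓ 0-101✓ 0-111✓ 00-10✓ 00-11✓ 000-0 0001-✓ 001-1✓ 0011-✓ 01-01✓ 01-11✓ 010-1✓ 011-1✓ 0110-✓ 1-000✓ 1-001✓ 1-100✓ 1-101✓ 1-111✓ 10-00✓ 10-01✓ 1000-✓ 101-1✓ 1010-✓ 11-00✓ 11-01✓ 11-11✓ 110-0✓ 110-1✓ 1100-✓ 1101-✓ 111-1✓ 1110-✓
Round 2: --101✓ --111✓ -01-1✓ -1-01✓ -1-11✓ -10-1✓ -11-1✓ -110- 0--11 0-1-1✓ 00-1- 01--1✓ 1--00✓ 1--01✓ 1-00-✓ 1-1-1✓ 1-10-✓ 10-0-✓ 11--1✓ 11-0-✓ 110--
Round 3: --1-1 -1--1 1--0-
PIs = {--1-1, -0000, -1--1, -110-, 0--11, 00-1-, 000-0, 1--0-, 110--}
Coverage chart:
  m0: -0000,000-0
  m2: 00-1-,000-0
  m3: 0--11,00-1-
  m5: --1-1 ←essential
  m6: 00-1- ←essential
  m7: --1-1,0--11,00-1-
  m9: -1--1 ←essential
  m11: -1--1,0--11
  m12: -110- ←essential
  m13: --1-1,-1--1,-110-
  m15: --1-1,-1--1,0--11
  m16: -0000,1--0-
  m17: 1--0- ←essential
  m20: 1--0- ←essential
  m21: --1-1,1--0-
  m23: --1-1 ←essential
  m24: 1--0-,110--
  m25: -1--1,1--0-,110--
  m26: 110-- ←essential
  m27: -1--1,110--
  m28: -110-,1--0-
  m29: --1-1,-1--1,-110-,1--0-
  m31: --1-1,-1--1
Essential: --1-1, -1--1, -110-, 00-1-, 1--0-, 110--

6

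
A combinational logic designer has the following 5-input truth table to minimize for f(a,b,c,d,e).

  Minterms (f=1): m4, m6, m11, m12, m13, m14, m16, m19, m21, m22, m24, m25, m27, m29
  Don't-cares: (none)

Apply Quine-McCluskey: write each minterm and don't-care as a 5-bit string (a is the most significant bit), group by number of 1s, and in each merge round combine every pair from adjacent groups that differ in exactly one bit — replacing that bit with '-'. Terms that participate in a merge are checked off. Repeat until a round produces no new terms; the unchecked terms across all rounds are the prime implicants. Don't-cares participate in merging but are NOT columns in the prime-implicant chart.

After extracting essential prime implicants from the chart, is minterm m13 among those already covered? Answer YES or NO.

[col 0] 00100*, 00110*, 01011*, 01100*, 01101*, 01110*, 10000*, 10011*, 10101*, 10110*, 11000*, 11001*, 11011*, 11101*
[col 1] -0110, -1011, -1101, 0-100*, 0-110*, 001-0*, 011-0*, 0110-, 1-000, 1-011, 1-101, 11-01, 110-1, 1100-
[col 2] 0-1-0
Prime implicants: -0110, -1011, -1101, 0-1-0, 0110-, 1-000, 1-011, 1-101, 11-01, 110-1, 1100-
PI chart (minterm → PIs covering it):
  4 | 0-1-0  (sole → essential)
  6 | -0110,0-1-0
  11 | -1011  (sole → essential)
  12 | 0-1-0,0110-
  13 | -1101,0110-
  14 | 0-1-0  (sole → essential)
  16 | 1-000  (sole → essential)
  19 | 1-011  (sole → essential)
  21 | 1-101  (sole → essential)
  22 | -0110  (sole → essential)
  24 | 1-000,1100-
  25 | 11-01,110-1,1100-
  27 | -1011,1-011,110-1
  29 | -1101,1-101,11-01
Essential prime implicants: -0110, -1011, 0-1-0, 1-000, 1-011, 1-101

NO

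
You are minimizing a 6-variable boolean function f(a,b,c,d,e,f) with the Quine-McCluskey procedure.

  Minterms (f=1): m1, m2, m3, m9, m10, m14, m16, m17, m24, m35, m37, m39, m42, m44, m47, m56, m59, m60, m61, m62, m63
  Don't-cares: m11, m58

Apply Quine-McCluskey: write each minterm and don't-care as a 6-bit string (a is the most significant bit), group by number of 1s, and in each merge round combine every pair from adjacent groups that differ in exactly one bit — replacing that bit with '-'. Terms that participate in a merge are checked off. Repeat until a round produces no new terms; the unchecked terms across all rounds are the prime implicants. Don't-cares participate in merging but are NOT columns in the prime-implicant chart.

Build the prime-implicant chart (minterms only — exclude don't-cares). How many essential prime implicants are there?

size-2^0 implicants → 000001(✓)  000010(✓)  000011(✓)  001001(✓)  001010(✓)  001011(✓)  001110(✓)  010000(✓)  010001(✓)  011000(✓)  100011(✓)  100101(✓)  100111(✓)  101010(✓)  101100(✓)  101111(✓)  111000(✓)  111010(✓)  111011(✓)  111100(✓)  111101(✓)  111110(✓)  111111(✓)
size-2^1 implicants → -00011  -01010  -11000  0-0001  00-001(✓)  00-010(✓)  00-011(✓)  0000-1(✓)  00001-(✓)  001-10  0010-1(✓)  00101-(✓)  01-000  01000-  1-1010  1-1100  1-1111  10-111  100-11  1001-1  111-00(✓)  111-10(✓)  111-11(✓)  1110-0(✓)  11101-(✓)  1111-0(✓)  1111-1(✓)  11110-(✓)  11111-(✓)
size-2^2 implicants → 00-0-1  00-01-  111--0  111-1-  1111--
Unchecked terms (primes): -00011, -01010, -11000, 0-0001, 00-0-1, 00-01-, 001-10, 01-000, 01000-, 1-1010, 1-1100, 1-1111, 10-111, 100-11, 1001-1, 111--0, 111-1-, 1111--
Minterm coverage:
  m1 ⊆ 0-0001,00-0-1
  m2 ⊆ 00-01- [E]
  m3 ⊆ -00011,00-0-1,00-01-
  m9 ⊆ 00-0-1 [E]
  m10 ⊆ -01010,00-01-,001-10
  m14 ⊆ 001-10 [E]
  m16 ⊆ 01-000,01000-
  m17 ⊆ 0-0001,01000-
  m24 ⊆ -11000,01-000
  m35 ⊆ -00011,100-11
  m37 ⊆ 1001-1 [E]
  m39 ⊆ 10-111,100-11,1001-1
  m42 ⊆ -01010,1-1010
  m44 ⊆ 1-1100 [E]
  m47 ⊆ 1-1111,10-111
  m56 ⊆ -11000,111--0
  m59 ⊆ 111-1- [E]
  m60 ⊆ 1-1100,111--0,1111--
  m61 ⊆ 1111-- [E]
  m62 ⊆ 111--0,111-1-,1111--
  m63 ⊆ 1-1111,111-1-,1111--
E = {00-0-1, 00-01-, 001-10, 1-1100, 1001-1, 111-1-, 1111--}

7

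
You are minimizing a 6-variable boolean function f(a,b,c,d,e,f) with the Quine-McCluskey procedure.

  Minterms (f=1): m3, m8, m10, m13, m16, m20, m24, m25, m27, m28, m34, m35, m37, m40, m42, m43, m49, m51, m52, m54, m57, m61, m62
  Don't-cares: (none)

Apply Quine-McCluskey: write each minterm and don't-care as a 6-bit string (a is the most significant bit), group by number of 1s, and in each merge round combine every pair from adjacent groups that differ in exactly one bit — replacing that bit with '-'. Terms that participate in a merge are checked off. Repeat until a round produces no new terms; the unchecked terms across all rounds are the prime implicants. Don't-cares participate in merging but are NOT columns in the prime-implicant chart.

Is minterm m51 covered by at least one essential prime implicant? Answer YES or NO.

[col 0] 000011*, 001000*, 001010*, 001101, 010000*, 010100*, 011000*, 011001*, 011011*, 011100*, 100010*, 100011*, 100101, 101000*, 101010*, 101011*, 110001*, 110011*, 110100*, 110110*, 111001*, 111101*, 111110*
[col 1] -00011, -01000*, -01010*, -10100, -11001, 0-1000, 0010-0*, 01-000*, 01-100*, 010-00*, 011-00*, 0110-1, 01100-, 1-0011, 10-010*, 10-011*, 10001-*, 1010-0*, 10101-*, 11-001, 11-110, 1100-1, 1101-0, 111-01
[col 2] -010-0, 01--00, 10-01-
Prime implicants: -00011, -010-0, -10100, -11001, 0-1000, 001101, 01--00, 0110-1, 01100-, 1-0011, 10-01-, 100101, 11-001, 11-110, 1100-1, 1101-0, 111-01
PI chart (minterm → PIs covering it):
  3 | -00011  (sole → essential)
  8 | -010-0,0-1000
  10 | -010-0  (sole → essential)
  13 | 001101  (sole → essential)
  16 | 01--00  (sole → essential)
  20 | -10100,01--00
  24 | 0-1000,01--00,01100-
  25 | -11001,0110-1,01100-
  27 | 0110-1  (sole → essential)
  28 | 01--00  (sole → essential)
  34 | 10-01-  (sole → essential)
  35 | -00011,1-0011,10-01-
  37 | 100101  (sole → essential)
  40 | -010-0  (sole → essential)
  42 | -010-0,10-01-
  43 | 10-01-  (sole → essential)
  49 | 11-001,1100-1
  51 | 1-0011,1100-1
  52 | -10100,1101-0
  54 | 11-110,1101-0
  57 | -11001,11-001,111-01
  61 | 111-01  (sole → essential)
  62 | 11-110  (sole → essential)
Essential prime implicants: -00011, -010-0, 001101, 01--00, 0110-1, 10-01-, 100101, 11-110, 111-01

NO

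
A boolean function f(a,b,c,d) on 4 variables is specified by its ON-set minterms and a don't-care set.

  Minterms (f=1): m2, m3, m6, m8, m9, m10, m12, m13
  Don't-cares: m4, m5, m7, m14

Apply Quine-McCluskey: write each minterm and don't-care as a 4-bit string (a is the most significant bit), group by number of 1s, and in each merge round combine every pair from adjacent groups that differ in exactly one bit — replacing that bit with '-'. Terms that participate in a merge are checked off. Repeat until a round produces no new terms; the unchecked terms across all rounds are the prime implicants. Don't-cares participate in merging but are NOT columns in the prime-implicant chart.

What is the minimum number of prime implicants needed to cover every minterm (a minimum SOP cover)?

[col 0] 0010*, 0011*, 0100*, 0101*, 0110*, 0111*, 1000*, 1001*, 1010*, 1100*, 1101*, 1110*
[col 1] -010*, -100*, -101*, -110*, 0-10*, 0-11*, 001-*, 01-0*, 01-1*, 010-*, 011-*, 1-00*, 1-01*, 1-10*, 10-0*, 100-*, 11-0*, 110-*
[col 2] --10, -1-0, -10-, 0-1-, 01--, 1--0, 1-0-
Prime implicants: --10, -1-0, -10-, 0-1-, 01--, 1--0, 1-0-
PI chart (minterm → PIs covering it):
  2 | --10,0-1-
  3 | 0-1-  (sole → essential)
  6 | --10,-1-0,0-1-,01--
  8 | 1--0,1-0-
  9 | 1-0-  (sole → essential)
  10 | --10,1--0
  12 | -1-0,-10-,1--0,1-0-
  13 | -10-,1-0-
Essential prime implicants: 0-1-, 1-0-
Petrick residual → --10
Minimum SOP uses 3 PIs: cd' + a'c + ac'

3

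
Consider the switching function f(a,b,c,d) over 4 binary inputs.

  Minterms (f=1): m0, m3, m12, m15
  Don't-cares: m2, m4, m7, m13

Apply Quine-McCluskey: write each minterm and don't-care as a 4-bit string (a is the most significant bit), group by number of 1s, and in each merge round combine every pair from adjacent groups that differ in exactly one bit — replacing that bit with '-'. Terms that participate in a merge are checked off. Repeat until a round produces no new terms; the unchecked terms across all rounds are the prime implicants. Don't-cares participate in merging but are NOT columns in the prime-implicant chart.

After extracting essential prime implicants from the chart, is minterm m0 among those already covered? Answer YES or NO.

NO

Round 0: 0000✓ 0010✓ 0011✓ 0100✓ 0111✓ 1100✓ 1101✓ 1111✓
Round 1: -100 -111 0-00 0-11 00-0 001- 11-1 110-
PIs = {-100, -111, 0-00, 0-11, 00-0, 001-, 11-1, 110-}
Coverage chart:
  m0: 0-00,00-0
  m3: 0-11,001-
  m12: -100,110-
  m15: -111,11-1
(no essential prime implicants)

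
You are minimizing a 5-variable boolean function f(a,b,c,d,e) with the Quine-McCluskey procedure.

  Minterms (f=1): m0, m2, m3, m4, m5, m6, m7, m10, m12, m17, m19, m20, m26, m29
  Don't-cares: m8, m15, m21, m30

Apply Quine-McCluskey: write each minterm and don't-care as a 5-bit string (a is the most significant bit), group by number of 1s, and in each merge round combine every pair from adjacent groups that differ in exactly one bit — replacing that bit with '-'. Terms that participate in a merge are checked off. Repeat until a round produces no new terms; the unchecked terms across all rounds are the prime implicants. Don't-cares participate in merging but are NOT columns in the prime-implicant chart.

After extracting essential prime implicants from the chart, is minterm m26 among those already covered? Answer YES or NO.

size-2^0 implicants → 00000(✓)  00010(✓)  00011(✓)  00100(✓)  00101(✓)  00110(✓)  00111(✓)  01000(✓)  01010(✓)  01100(✓)  01111(✓)  10001(✓)  10011(✓)  10100(✓)  10101(✓)  11010(✓)  11101(✓)  11110(✓)
size-2^1 implicants → -0011  -0100(✓)  -0101(✓)  -1010  0-000(✓)  0-010(✓)  0-100(✓)  0-111  00-00(✓)  00-10(✓)  00-11(✓)  000-0(✓)  0001-(✓)  001-0(✓)  001-1(✓)  0010-(✓)  0011-(✓)  01-00(✓)  010-0(✓)  1-101  10-01  100-1  1010-(✓)  11-10
size-2^2 implicants → -010-  0--00  0-0-0  00--0  00-1-  001--
Unchecked terms (primes): -0011, -010-, -1010, 0--00, 0-0-0, 0-111, 00--0, 00-1-, 001--, 1-101, 10-01, 100-1, 11-10
Minterm coverage:
  m0 ⊆ 0--00,0-0-0,00--0
  m2 ⊆ 0-0-0,00--0,00-1-
  m3 ⊆ -0011,00-1-
  m4 ⊆ -010-,0--00,00--0,001--
  m5 ⊆ -010-,001--
  m6 ⊆ 00--0,00-1-,001--
  m7 ⊆ 0-111,00-1-,001--
  m10 ⊆ -1010,0-0-0
  m12 ⊆ 0--00 [E]
  m17 ⊆ 10-01,100-1
  m19 ⊆ -0011,100-1
  m20 ⊆ -010- [E]
  m26 ⊆ -1010,11-10
  m29 ⊆ 1-101 [E]
E = {-010-, 0--00, 1-101}

NO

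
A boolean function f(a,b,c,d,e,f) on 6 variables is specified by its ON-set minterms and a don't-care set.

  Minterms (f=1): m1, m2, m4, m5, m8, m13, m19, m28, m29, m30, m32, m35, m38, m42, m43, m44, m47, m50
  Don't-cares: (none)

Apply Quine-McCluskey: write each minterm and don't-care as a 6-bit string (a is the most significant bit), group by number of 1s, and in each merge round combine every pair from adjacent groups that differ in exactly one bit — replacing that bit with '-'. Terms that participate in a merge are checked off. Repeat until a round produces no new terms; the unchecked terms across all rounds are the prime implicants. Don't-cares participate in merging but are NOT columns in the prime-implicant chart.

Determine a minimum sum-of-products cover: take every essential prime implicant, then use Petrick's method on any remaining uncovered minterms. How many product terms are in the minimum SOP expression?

[col 0] 000001*, 000010, 000100*, 000101*, 001000, 001101*, 010011, 011100*, 011101*, 011110*, 100000, 100011*, 100110, 101010*, 101011*, 101100, 101111*, 110010
[col 1] 0-1101, 00-101, 000-01, 00010-, 0111-0, 01110-, 10-011, 101-11, 10101-
Prime implicants: 0-1101, 00-101, 000-01, 000010, 00010-, 001000, 010011, 0111-0, 01110-, 10-011, 100000, 100110, 101-11, 10101-, 101100, 110010
PI chart (minterm → PIs covering it):
  1 | 000-01  (sole → essential)
  2 | 000010  (sole → essential)
  4 | 00010-  (sole → essential)
  5 | 00-101,000-01,00010-
  8 | 001000  (sole → essential)
  13 | 0-1101,00-101
  19 | 010011  (sole → essential)
  28 | 0111-0,01110-
  29 | 0-1101,01110-
  30 | 0111-0  (sole → essential)
  32 | 100000  (sole → essential)
  35 | 10-011  (sole → essential)
  38 | 100110  (sole → essential)
  42 | 10101-  (sole → essential)
  43 | 10-011,101-11,10101-
  44 | 101100  (sole → essential)
  47 | 101-11  (sole → essential)
  50 | 110010  (sole → essential)
Essential prime implicants: 000-01, 000010, 00010-, 001000, 010011, 0111-0, 10-011, 100000, 100110, 101-11, 10101-, 101100, 110010
Petrick residual → 0-1101
Minimum SOP uses 14 PIs: a'cde'f + a'b'c'e'f + a'b'c'd'ef' + a'b'c'de' + a'b'cd'e'f' + a'bc'd'ef + a'bcdf' + ab'd'ef + ab'c'd'e'f' + ab'c'def' + ab'cef + ab'cd'e + ab'cde'f' + abc'd'ef'

14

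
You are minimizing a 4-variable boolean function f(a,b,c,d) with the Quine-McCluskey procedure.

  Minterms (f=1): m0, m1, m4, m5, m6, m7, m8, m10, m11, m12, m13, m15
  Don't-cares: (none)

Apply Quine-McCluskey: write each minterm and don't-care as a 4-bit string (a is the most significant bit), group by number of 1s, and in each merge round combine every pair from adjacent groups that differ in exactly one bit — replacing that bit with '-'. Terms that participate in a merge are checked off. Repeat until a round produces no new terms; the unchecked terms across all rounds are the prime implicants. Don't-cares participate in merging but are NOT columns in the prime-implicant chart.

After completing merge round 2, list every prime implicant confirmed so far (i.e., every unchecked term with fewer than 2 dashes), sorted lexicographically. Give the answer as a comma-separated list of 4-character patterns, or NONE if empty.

[col 0] 0000*, 0001*, 0100*, 0101*, 0110*, 0111*, 1000*, 1010*, 1011*, 1100*, 1101*, 1111*
[col 1] -000*, -100*, -101*, -111*, 0-00*, 0-01*, 000-*, 01-0*, 01-1*, 010-*, 011-*, 1-00*, 1-11, 10-0, 101-, 11-1*, 110-*
[col 2] --00, -1-1, -10-, 0-0-, 01--
Prime implicants: --00, -1-1, -10-, 0-0-, 01--, 1-11, 10-0, 101-

1-11, 10-0, 101-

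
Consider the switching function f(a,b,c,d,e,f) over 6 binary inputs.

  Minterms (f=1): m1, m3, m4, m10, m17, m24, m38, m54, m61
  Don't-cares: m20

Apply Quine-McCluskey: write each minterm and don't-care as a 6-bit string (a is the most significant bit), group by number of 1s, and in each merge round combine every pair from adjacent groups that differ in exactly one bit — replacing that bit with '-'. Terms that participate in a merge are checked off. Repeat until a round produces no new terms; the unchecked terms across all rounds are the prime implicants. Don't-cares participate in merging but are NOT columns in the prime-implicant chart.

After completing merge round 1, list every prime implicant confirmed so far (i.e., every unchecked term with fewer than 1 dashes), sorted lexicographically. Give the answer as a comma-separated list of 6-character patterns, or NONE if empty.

001010, 011000, 111101

size-2^0 implicants → 000001(✓)  000011(✓)  000100(✓)  001010  010001(✓)  010100(✓)  011000  100110(✓)  110110(✓)  111101
size-2^1 implicants → 0-0001  0-0100  0000-1  1-0110
Unchecked terms (primes): 0-0001, 0-0100, 0000-1, 001010, 011000, 1-0110, 111101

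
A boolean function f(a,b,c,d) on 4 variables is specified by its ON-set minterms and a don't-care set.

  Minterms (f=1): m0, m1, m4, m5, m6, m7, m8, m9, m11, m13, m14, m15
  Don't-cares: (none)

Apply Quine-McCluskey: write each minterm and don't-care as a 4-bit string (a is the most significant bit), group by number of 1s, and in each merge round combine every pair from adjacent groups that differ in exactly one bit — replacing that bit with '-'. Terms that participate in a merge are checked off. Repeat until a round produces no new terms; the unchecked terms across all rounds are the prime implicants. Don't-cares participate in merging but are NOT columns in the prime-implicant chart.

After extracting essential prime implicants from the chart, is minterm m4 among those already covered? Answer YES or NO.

Round 0: 0000✓ 0001✓ 0100✓ 0101✓ 0110✓ 0111✓ 1000✓ 1001✓ 1011✓ 1101✓ 1110✓ 1111✓
Round 1: -000✓ -001✓ -101✓ -110✓ -111✓ 0-00✓ 0-01✓ 000-✓ 01-0✓ 01-1✓ 010-✓ 011-✓ 1-01✓ 1-11✓ 10-1✓ 100-✓ 11-1✓ 111-✓
Round 2: --01 -00- -1-1 -11- 0-0- 01-- 1--1
PIs = {--01, -00-, -1-1, -11-, 0-0-, 01--, 1--1}
Coverage chart:
  m0: -00-,0-0-
  m1: --01,-00-,0-0-
  m4: 0-0-,01--
  m5: --01,-1-1,0-0-,01--
  m6: -11-,01--
  m7: -1-1,-11-,01--
  m8: -00- ←essential
  m9: --01,-00-,1--1
  m11: 1--1 ←essential
  m13: --01,-1-1,1--1
  m14: -11- ←essential
  m15: -1-1,-11-,1--1
Essential: -00-, -11-, 1--1

NO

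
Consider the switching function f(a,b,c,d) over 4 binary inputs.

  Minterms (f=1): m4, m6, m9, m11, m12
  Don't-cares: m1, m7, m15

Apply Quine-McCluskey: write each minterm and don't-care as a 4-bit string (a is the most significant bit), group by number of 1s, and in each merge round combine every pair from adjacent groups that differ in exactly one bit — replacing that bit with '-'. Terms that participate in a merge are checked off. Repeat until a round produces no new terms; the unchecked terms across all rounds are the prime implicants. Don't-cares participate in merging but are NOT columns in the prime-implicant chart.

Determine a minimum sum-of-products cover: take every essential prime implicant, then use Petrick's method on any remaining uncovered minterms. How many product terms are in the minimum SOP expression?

3

Round 0: 0001✓ 0100✓ 0110✓ 0111✓ 1001✓ 1011✓ 1100✓ 1111✓
Round 1: -001 -100 -111 01-0 011- 1-11 10-1
PIs = {-001, -100, -111, 01-0, 011-, 1-11, 10-1}
Coverage chart:
  m4: -100,01-0
  m6: 01-0,011-
  m9: -001,10-1
  m11: 1-11,10-1
  m12: -100 ←essential
Essential: -100
Petrick residual → 01-0, 10-1
Min cover (3 terms): bc'd' + a'bd' + ab'd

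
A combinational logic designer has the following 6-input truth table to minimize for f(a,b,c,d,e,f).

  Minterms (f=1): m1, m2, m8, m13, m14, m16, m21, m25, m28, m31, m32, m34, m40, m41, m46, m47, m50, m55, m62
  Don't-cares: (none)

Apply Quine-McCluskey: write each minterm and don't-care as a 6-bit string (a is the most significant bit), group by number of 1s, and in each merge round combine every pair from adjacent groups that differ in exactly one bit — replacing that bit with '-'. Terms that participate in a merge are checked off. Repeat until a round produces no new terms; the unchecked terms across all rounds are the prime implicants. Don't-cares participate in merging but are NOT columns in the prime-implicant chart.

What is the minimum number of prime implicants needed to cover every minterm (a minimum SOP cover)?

[col 0] 000001, 000010*, 001000*, 001101, 001110*, 010000, 010101, 011001, 011100, 011111, 100000*, 100010*, 101000*, 101001*, 101110*, 101111*, 110010*, 110111, 111110*
[col 1] -00010, -01000, -01110, 1-0010, 1-1110, 10-000, 1000-0, 10100-, 10111-
Prime implicants: -00010, -01000, -01110, 000001, 001101, 010000, 010101, 011001, 011100, 011111, 1-0010, 1-1110, 10-000, 1000-0, 10100-, 10111-, 110111
PI chart (minterm → PIs covering it):
  1 | 000001  (sole → essential)
  2 | -00010  (sole → essential)
  8 | -01000  (sole → essential)
  13 | 001101  (sole → essential)
  14 | -01110  (sole → essential)
  16 | 010000  (sole → essential)
  21 | 010101  (sole → essential)
  25 | 011001  (sole → essential)
  28 | 011100  (sole → essential)
  31 | 011111  (sole → essential)
  32 | 10-000,1000-0
  34 | -00010,1-0010,1000-0
  40 | -01000,10-000,10100-
  41 | 10100-  (sole → essential)
  46 | -01110,1-1110,10111-
  47 | 10111-  (sole → essential)
  50 | 1-0010  (sole → essential)
  55 | 110111  (sole → essential)
  62 | 1-1110  (sole → essential)
Essential prime implicants: -00010, -01000, -01110, 000001, 001101, 010000, 010101, 011001, 011100, 011111, 1-0010, 1-1110, 10100-, 10111-, 110111
Petrick residual → 10-000
Minimum SOP uses 16 PIs: b'c'd'ef' + b'cd'e'f' + b'cdef' + a'b'c'd'e'f + a'b'cde'f + a'bc'd'e'f' + a'bc'de'f + a'bcd'e'f + a'bcde'f' + a'bcdef + ac'd'ef' + acdef' + ab'd'e'f' + ab'cd'e' + ab'cde + abc'def

16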